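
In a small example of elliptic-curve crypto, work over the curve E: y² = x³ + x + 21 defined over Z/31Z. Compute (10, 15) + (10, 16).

O

The two points share x = 10 and their y-coordinates satisfy 15 + 16 ≡ 0 (mod 31), so they are inverses. Their sum is ∞.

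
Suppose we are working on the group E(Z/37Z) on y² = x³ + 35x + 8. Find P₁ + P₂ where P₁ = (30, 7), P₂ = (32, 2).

(30, 7) + (32, 2). λ = (2 - 7)/(32 - 30) ≡ 32/2 mod 37. 2⁻¹ ≡ 19 (mod 37) since 2·19 = 38 ≡ 1, so λ ≡ 16.
  x = λ² - 30 - 32 = 256 - 62 ≡ 9; y = λ·(30 - 9) - 7 ≡ 33. → (9, 33)

(9, 33)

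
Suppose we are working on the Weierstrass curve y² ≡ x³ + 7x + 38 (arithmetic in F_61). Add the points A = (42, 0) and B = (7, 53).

(42, 0) + (7, 53). λ = (53 - 0)/(7 - 42) ≡ 53/26 mod 61. 26⁻¹ ≡ 54 (mod 61), so λ ≡ 56.
  x = λ² - 42 - 7 = 3136 - 49 ≡ 37; y = λ·(42 - 37) - 0 ≡ 36. → (37, 36)

(37, 36)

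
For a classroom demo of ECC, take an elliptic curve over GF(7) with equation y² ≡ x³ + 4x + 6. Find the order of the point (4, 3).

2P: tangent at (4, 3): λ = (3·4² + 4)/(2·3) ≡ 3/6. 6⁻¹ ≡ 6 (mod 7), so λ ≡ 3·6 ≡ 4.
  x = λ² - 4 - 4 = 16 - 8 ≡ 1; y = λ·(4 - 1) - 3 ≡ 2. → (1, 2)
3P: (1, 2) + (4, 3). λ = (3 - 2)/(4 - 1) ≡ 1/3 mod 7. 3⁻¹ ≡ 5 (mod 7), so λ ≡ 5.
  x = λ² - 1 - 4 = 25 - 5 ≡ 6; y = λ·(1 - 6) - 2 ≡ 1. → (6, 1)
4P: (6, 1) + (4, 3). λ = (3 - 1)/(4 - 6) ≡ 2/5 mod 7. 5⁻¹ ≡ 3 (mod 7), so λ ≡ 6.
  x = λ² - 6 - 4 = 36 - 10 ≡ 5; y = λ·(6 - 5) - 1 ≡ 5. → (5, 5)
5P: (5, 5) + (4, 3). λ = (3 - 5)/(4 - 5) ≡ 5/6 mod 7. 6⁻¹ ≡ 6 (mod 7), so λ ≡ 2.
  x = λ² - 5 - 4 = 4 - 9 ≡ 2; y = λ·(5 - 2) - 5 ≡ 1. → (2, 1)
6P: (2, 1) + (4, 3). λ = (3 - 1)/(4 - 2) ≡ 2/2 mod 7. 2⁻¹ ≡ 4 (mod 7) since 2·4 = 8 ≡ 1, so λ ≡ 1.
  x = λ² - 2 - 4 = 1 - 6 ≡ 2; y = λ·(2 - 2) - 1 ≡ 6. → (2, 6)
7P: (2, 6) + (4, 3). λ = (3 - 6)/(4 - 2) ≡ 4/2 mod 7. 2⁻¹ ≡ 4 (mod 7), so λ ≡ 2.
  x = λ² - 2 - 4 = 4 - 6 ≡ 5; y = λ·(2 - 5) - 6 ≡ 2. → (5, 2)
8P: (5, 2) + (4, 3). λ = (3 - 2)/(4 - 5) ≡ 1/6 mod 7. 6⁻¹ ≡ 6 (mod 7), so λ ≡ 6.
  x = λ² - 5 - 4 = 36 - 9 ≡ 6; y = λ·(5 - 6) - 2 ≡ 6. → (6, 6)
9P: (6, 6) + (4, 3). λ = (3 - 6)/(4 - 6) ≡ 4/5 mod 7. 5⁻¹ ≡ 3 (mod 7), so λ ≡ 5.
  x = λ² - 6 - 4 = 25 - 10 ≡ 1; y = λ·(6 - 1) - 6 ≡ 5. → (1, 5)
10P: (1, 5) + (4, 3). λ = (3 - 5)/(4 - 1) ≡ 5/3 mod 7. 3⁻¹ ≡ 5 (mod 7), so λ ≡ 4.
  x = λ² - 1 - 4 = 16 - 5 ≡ 4; y = λ·(1 - 4) - 5 ≡ 4. → (4, 4)
11P: (4, 4) + (4, 3): same x and y₁ ≡ -y₂, so the sum is O.
11P = O, so the order is 11.

11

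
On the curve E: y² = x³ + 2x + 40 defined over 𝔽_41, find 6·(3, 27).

(32, 20)

Write G = (3, 27).
Repeated addition: build up to 6G.
2G: tangent at (3, 27): λ = (3·3² + 2)/(2·27) ≡ 29/13. 13⁻¹ ≡ 19 (mod 41) since 13·19 = 247 ≡ 1, so λ ≡ 29·19 ≡ 18.
  x = λ² - 3 - 3 = 324 - 6 ≡ 31; y = λ·(3 - 31) - 27 ≡ 2. → (31, 2)
3G: (31, 2) + (3, 27). λ = (27 - 2)/(3 - 31) ≡ 25/13 mod 41. 13⁻¹ ≡ 19 (mod 41), so λ ≡ 24.
  x = λ² - 31 - 3 = 576 - 34 ≡ 9; y = λ·(31 - 9) - 2 ≡ 34. → (9, 34)
4G: (9, 34) + (3, 27). λ = (27 - 34)/(3 - 9) ≡ 34/35 mod 41. 35⁻¹ ≡ 34 (mod 41), so λ ≡ 8.
  x = λ² - 9 - 3 = 64 - 12 ≡ 11; y = λ·(9 - 11) - 34 ≡ 32. → (11, 32)
5G: (11, 32) + (3, 27). λ = (27 - 32)/(3 - 11) ≡ 36/33 mod 41. 33⁻¹ ≡ 5 (mod 41), so λ ≡ 16.
  x = λ² - 11 - 3 = 256 - 14 ≡ 37; y = λ·(11 - 37) - 32 ≡ 3. → (37, 3)
6G: (37, 3) + (3, 27). λ = (27 - 3)/(3 - 37) ≡ 24/7 mod 41. 7⁻¹ ≡ 6 (mod 41), so λ ≡ 21.
  x = λ² - 37 - 3 = 441 - 40 ≡ 32; y = λ·(37 - 32) - 3 ≡ 20. → (32, 20)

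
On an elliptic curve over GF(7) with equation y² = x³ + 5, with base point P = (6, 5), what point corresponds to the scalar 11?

(5, 5)

Repeated addition: build up to 11P.
2P: tangent at (6, 5): λ = (3·6² + 0)/(2·5) ≡ 3/3. 3⁻¹ ≡ 5 (mod 7) since 3·5 = 15 ≡ 1, so λ ≡ 3·5 ≡ 1.
  x = λ² - 6 - 6 = 1 - 12 ≡ 3; y = λ·(6 - 3) - 5 ≡ 5. → (3, 5)
3P: (3, 5) + (6, 5). λ = (5 - 5)/(6 - 3) ≡ 0/3 mod 7. 3⁻¹ ≡ 5 (mod 7), so λ ≡ 0.
  x = λ² - 3 - 6 = 0 - 9 ≡ 5; y = λ·(3 - 5) - 5 ≡ 2. → (5, 2)
4P: (5, 2) + (6, 5). λ = (5 - 2)/(6 - 5) ≡ 3/1 mod 7. 1⁻¹ ≡ 1 (mod 7) since 1·1 = 1 ≡ 1, so λ ≡ 3.
  x = λ² - 5 - 6 = 9 - 11 ≡ 5; y = λ·(5 - 5) - 2 ≡ 5. → (5, 5)
5P: (5, 5) + (6, 5). λ = (5 - 5)/(6 - 5) ≡ 0/1 mod 7. 1⁻¹ ≡ 1 (mod 7), so λ ≡ 0.
  x = λ² - 5 - 6 = 0 - 11 ≡ 3; y = λ·(5 - 3) - 5 ≡ 2. → (3, 2)
6P: (3, 2) + (6, 5). λ = (5 - 2)/(6 - 3) ≡ 3/3 mod 7. 3⁻¹ ≡ 5 (mod 7) since 3·5 = 15 ≡ 1, so λ ≡ 1.
  x = λ² - 3 - 6 = 1 - 9 ≡ 6; y = λ·(3 - 6) - 2 ≡ 2. → (6, 2)
7P: (6, 2) + (6, 5): same x and y₁ ≡ -y₂, so the sum is O.
8P: O + (6, 5) = (6, 5) (identity).
9P: tangent at (6, 5): λ = (3·6² + 0)/(2·5) ≡ 3/3. 3⁻¹ ≡ 5 (mod 7) since 3·5 = 15 ≡ 1, so λ ≡ 3·5 ≡ 1.
  x = λ² - 6 - 6 = 1 - 12 ≡ 3; y = λ·(6 - 3) - 5 ≡ 5. → (3, 5)
10P: (3, 5) + (6, 5). λ = (5 - 5)/(6 - 3) ≡ 0/3 mod 7. 3⁻¹ ≡ 5 (mod 7) since 3·5 = 15 ≡ 1, so λ ≡ 0.
  x = λ² - 3 - 6 = 0 - 9 ≡ 5; y = λ·(3 - 5) - 5 ≡ 2. → (5, 2)
11P: (5, 2) + (6, 5). λ = (5 - 2)/(6 - 5) ≡ 3/1 mod 7. 1⁻¹ ≡ 1 (mod 7), so λ ≡ 3.
  x = λ² - 5 - 6 = 9 - 11 ≡ 5; y = λ·(5 - 5) - 2 ≡ 5. → (5, 5)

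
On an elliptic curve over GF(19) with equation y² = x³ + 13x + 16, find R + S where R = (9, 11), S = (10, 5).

(9, 11) + (10, 5). λ = (5 - 11)/(10 - 9) ≡ 13/1 mod 19. 1⁻¹ ≡ 1 (mod 19), so λ ≡ 13.
  x = λ² - 9 - 10 = 169 - 19 ≡ 17; y = λ·(9 - 17) - 11 ≡ 18. → (17, 18)

(17, 18)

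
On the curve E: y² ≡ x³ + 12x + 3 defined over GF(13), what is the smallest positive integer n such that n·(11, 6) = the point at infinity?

4

2P: tangent at (11, 6): λ = (3·11² + 12)/(2·6) ≡ 11/12. 12⁻¹ ≡ 12 (mod 13) since 12·12 = 144 ≡ 1, so λ ≡ 11·12 ≡ 2.
  x = λ² - 11 - 11 = 4 - 22 ≡ 8; y = λ·(11 - 8) - 6 ≡ 0. → (8, 0)
3P: (8, 0) + (11, 6). λ = (6 - 0)/(11 - 8) ≡ 6/3 mod 13. 3⁻¹ ≡ 9 (mod 13), so λ ≡ 2.
  x = λ² - 8 - 11 = 4 - 19 ≡ 11; y = λ·(8 - 11) - 0 ≡ 7. → (11, 7)
4P: (11, 7) + (11, 6): same x and y₁ ≡ -y₂, so the sum is the point at infinity.
4P = the point at infinity, so the order is 4.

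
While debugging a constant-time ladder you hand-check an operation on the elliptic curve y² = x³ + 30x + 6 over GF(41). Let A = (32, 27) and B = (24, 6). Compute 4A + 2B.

First 4A:
Repeated addition: build up to 4A.
2A: tangent at (32, 27): λ = (3·32² + 30)/(2·27) ≡ 27/13. 13⁻¹ ≡ 19 (mod 41) since 13·19 = 247 ≡ 1, so λ ≡ 27·19 ≡ 21.
  x = λ² - 32 - 32 = 441 - 64 ≡ 8; y = λ·(32 - 8) - 27 ≡ 26. → (8, 26)
3A: (8, 26) + (32, 27). λ = (27 - 26)/(32 - 8) ≡ 1/24 mod 41. 24⁻¹ ≡ 12 (mod 41) since 24·12 = 288 ≡ 1, so λ ≡ 12.
  x = λ² - 8 - 32 = 144 - 40 ≡ 22; y = λ·(8 - 22) - 26 ≡ 11. → (22, 11)
4A: (22, 11) + (32, 27). λ = (27 - 11)/(32 - 22) ≡ 16/10 mod 41. 10⁻¹ ≡ 37 (mod 41), so λ ≡ 18.
  x = λ² - 22 - 32 = 324 - 54 ≡ 24; y = λ·(22 - 24) - 11 ≡ 35. → (24, 35)
4A = (24, 35).
Next 2B:
Repeated addition: build up to 2B.
2B: tangent at (24, 6): λ = (3·24² + 30)/(2·6) ≡ 36/12. 12⁻¹ ≡ 24 (mod 41) since 12·24 = 288 ≡ 1, so λ ≡ 36·24 ≡ 3.
  x = λ² - 24 - 24 = 9 - 48 ≡ 2; y = λ·(24 - 2) - 6 ≡ 19. → (2, 19)
2B = (2, 19).
Finally 4A + 2B:
(24, 35) + (2, 19). λ = (19 - 35)/(2 - 24) ≡ 25/19 mod 41. 19⁻¹ ≡ 13 (mod 41), so λ ≡ 38.
  x = λ² - 24 - 2 = 1444 - 26 ≡ 24; y = λ·(24 - 24) - 35 ≡ 6. → (24, 6)

(24, 6)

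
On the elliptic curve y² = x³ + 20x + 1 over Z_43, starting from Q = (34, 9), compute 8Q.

(22, 9)

Double-and-add on 8 = (1000)₂. Start with Q = (34, 9) for the leading 1-bit.
double: tangent at (34, 9): λ = (3·34² + 20)/(2·9) ≡ 5/18. 18⁻¹ ≡ 12 (mod 43) since 18·12 = 216 ≡ 1, so λ ≡ 5·12 ≡ 17.
  x = λ² - 34 - 34 = 289 - 68 ≡ 6; y = λ·(34 - 6) - 9 ≡ 37. → (6, 37)
double: tangent at (6, 37): λ = (3·6² + 20)/(2·37) ≡ 42/31. 31⁻¹ ≡ 25 (mod 43), so λ ≡ 42·25 ≡ 18.
  x = λ² - 6 - 6 = 324 - 12 ≡ 11; y = λ·(6 - 11) - 37 ≡ 2. → (11, 2)
double: tangent at (11, 2): λ = (3·11² + 20)/(2·2) ≡ 39/4. 4⁻¹ ≡ 11 (mod 43) since 4·11 = 44 ≡ 1, so λ ≡ 39·11 ≡ 42.
  x = λ² - 11 - 11 = 1764 - 22 ≡ 22; y = λ·(11 - 22) - 2 ≡ 9. → (22, 9)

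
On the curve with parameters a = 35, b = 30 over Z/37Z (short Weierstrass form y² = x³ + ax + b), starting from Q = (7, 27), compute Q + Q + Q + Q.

Repeated addition: build up to 4Q.
2Q: tangent at (7, 27): λ = (3·7² + 35)/(2·27) ≡ 34/17. 17⁻¹ ≡ 24 (mod 37) since 17·24 = 408 ≡ 1, so λ ≡ 34·24 ≡ 2.
  x = λ² - 7 - 7 = 4 - 14 ≡ 27; y = λ·(7 - 27) - 27 ≡ 7. → (27, 7)
3Q: (27, 7) + (7, 27). λ = (27 - 7)/(7 - 27) ≡ 20/17 mod 37. 17⁻¹ ≡ 24 (mod 37), so λ ≡ 36.
  x = λ² - 27 - 7 = 1296 - 34 ≡ 4; y = λ·(27 - 4) - 7 ≡ 7. → (4, 7)
4Q: (4, 7) + (7, 27). λ = (27 - 7)/(7 - 4) ≡ 20/3 mod 37. 3⁻¹ ≡ 25 (mod 37), so λ ≡ 19.
  x = λ² - 4 - 7 = 361 - 11 ≡ 17; y = λ·(4 - 17) - 7 ≡ 5. → (17, 5)

(17, 5)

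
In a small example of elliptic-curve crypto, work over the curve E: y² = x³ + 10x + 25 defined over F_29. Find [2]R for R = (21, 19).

tangent at (21, 19): λ = (3·21² + 10)/(2·19) ≡ 28/9. 9⁻¹ ≡ 13 (mod 29) since 9·13 = 117 ≡ 1, so λ ≡ 28·13 ≡ 16.
  x = λ² - 21 - 21 = 256 - 42 ≡ 11; y = λ·(21 - 11) - 19 ≡ 25. → (11, 25)

(11, 25)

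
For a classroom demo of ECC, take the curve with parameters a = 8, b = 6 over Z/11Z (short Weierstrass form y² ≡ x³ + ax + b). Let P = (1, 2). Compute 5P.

(7, 8)

Double-and-add on 5 = (101)₂. Start with P = (1, 2) for the leading 1-bit.
double: tangent at (1, 2): λ = (3·1² + 8)/(2·2) ≡ 0/4. 4⁻¹ ≡ 3 (mod 11), so λ ≡ 0·3 ≡ 0.
  x = λ² - 1 - 1 = 0 - 2 ≡ 9; y = λ·(1 - 9) - 2 ≡ 9. → (9, 9)
double: tangent at (9, 9): λ = (3·9² + 8)/(2·9) ≡ 9/7. 7⁻¹ ≡ 8 (mod 11), so λ ≡ 9·8 ≡ 6.
  x = λ² - 9 - 9 = 36 - 18 ≡ 7; y = λ·(9 - 7) - 9 ≡ 3. → (7, 3)
add P: (7, 3) + (1, 2). λ = (2 - 3)/(1 - 7) ≡ 10/5 mod 11. 5⁻¹ ≡ 9 (mod 11), so λ ≡ 2.
  x = λ² - 7 - 1 = 4 - 8 ≡ 7; y = λ·(7 - 7) - 3 ≡ 8. → (7, 8)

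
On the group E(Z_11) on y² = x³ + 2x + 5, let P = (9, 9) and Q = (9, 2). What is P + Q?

O

The two points share x = 9 and their y-coordinates satisfy 9 + 2 ≡ 0 (mod 11), so they are inverses. Their sum is the point at infinity.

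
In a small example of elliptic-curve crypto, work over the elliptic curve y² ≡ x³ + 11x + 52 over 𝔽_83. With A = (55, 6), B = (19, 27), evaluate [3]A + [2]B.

First 3A:
Repeated addition: build up to 3A.
2A: tangent at (55, 6): λ = (3·55² + 11)/(2·6) ≡ 39/12. 12⁻¹ ≡ 7 (mod 83) since 12·7 = 84 ≡ 1, so λ ≡ 39·7 ≡ 24.
  x = λ² - 55 - 55 = 576 - 110 ≡ 51; y = λ·(55 - 51) - 6 ≡ 7. → (51, 7)
3A: (51, 7) + (55, 6). λ = (6 - 7)/(55 - 51) ≡ 82/4 mod 83. 4⁻¹ ≡ 21 (mod 83), so λ ≡ 62.
  x = λ² - 51 - 55 = 3844 - 106 ≡ 3; y = λ·(51 - 3) - 7 ≡ 64. → (3, 64)
3A = (3, 64).
Next 2B:
Repeated addition: build up to 2B.
2B: tangent at (19, 27): λ = (3·19² + 11)/(2·27) ≡ 15/54. 54⁻¹ ≡ 20 (mod 83), so λ ≡ 15·20 ≡ 51.
  x = λ² - 19 - 19 = 2601 - 38 ≡ 73; y = λ·(19 - 73) - 27 ≡ 41. → (73, 41)
2B = (73, 41).
Finally 3A + 2B:
(3, 64) + (73, 41). λ = (41 - 64)/(73 - 3) ≡ 60/70 mod 83. 70⁻¹ ≡ 51 (mod 83) since 70·51 = 3570 ≡ 1, so λ ≡ 72.
  x = λ² - 3 - 73 = 5184 - 76 ≡ 45; y = λ·(3 - 45) - 64 ≡ 66. → (45, 66)

(45, 66)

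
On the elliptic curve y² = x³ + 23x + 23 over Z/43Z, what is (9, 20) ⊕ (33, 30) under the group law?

(9, 20) + (33, 30). λ = (30 - 20)/(33 - 9) ≡ 10/24 mod 43. 24⁻¹ ≡ 9 (mod 43), so λ ≡ 4.
  x = λ² - 9 - 33 = 16 - 42 ≡ 17; y = λ·(9 - 17) - 20 ≡ 34. → (17, 34)

(17, 34)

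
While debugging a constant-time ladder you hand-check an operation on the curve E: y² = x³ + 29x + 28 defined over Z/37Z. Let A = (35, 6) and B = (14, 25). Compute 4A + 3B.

(14, 12)

First 4A:
Double-and-add on 4 = (100)₂. Start with A = (35, 6) for the leading 1-bit.
double: tangent at (35, 6): λ = (3·35² + 29)/(2·6) ≡ 4/12. 12⁻¹ ≡ 34 (mod 37), so λ ≡ 4·34 ≡ 25.
  x = λ² - 35 - 35 = 625 - 70 ≡ 0; y = λ·(35 - 0) - 6 ≡ 18. → (0, 18)
double: tangent at (0, 18): λ = (3·0² + 29)/(2·18) ≡ 29/36. 36⁻¹ ≡ 36 (mod 37), so λ ≡ 29·36 ≡ 8.
  x = λ² - 0 - 0 = 64 - 0 ≡ 27; y = λ·(0 - 27) - 18 ≡ 25. → (27, 25)
4A = (27, 25).
Next 3B:
Repeated addition: build up to 3B.
2B: tangent at (14, 25): λ = (3·14² + 29)/(2·25) ≡ 25/13. 13⁻¹ ≡ 20 (mod 37), so λ ≡ 25·20 ≡ 19.
  x = λ² - 14 - 14 = 361 - 28 ≡ 0; y = λ·(14 - 0) - 25 ≡ 19. → (0, 19)
3B: (0, 19) + (14, 25). λ = (25 - 19)/(14 - 0) ≡ 6/14 mod 37. 14⁻¹ ≡ 8 (mod 37) since 14·8 = 112 ≡ 1, so λ ≡ 11.
  x = λ² - 0 - 14 = 121 - 14 ≡ 33; y = λ·(0 - 33) - 19 ≡ 25. → (33, 25)
3B = (33, 25).
Finally 4A + 3B:
(27, 25) + (33, 25). λ = (25 - 25)/(33 - 27) ≡ 0/6 mod 37. 6⁻¹ ≡ 31 (mod 37), so λ ≡ 0.
  x = λ² - 27 - 33 = 0 - 60 ≡ 14; y = λ·(27 - 14) - 25 ≡ 12. → (14, 12)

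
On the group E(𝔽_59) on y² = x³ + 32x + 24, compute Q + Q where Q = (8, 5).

(35, 51)

tangent at (8, 5): λ = (3·8² + 32)/(2·5) ≡ 47/10. 10⁻¹ ≡ 6 (mod 59), so λ ≡ 47·6 ≡ 46.
  x = λ² - 8 - 8 = 2116 - 16 ≡ 35; y = λ·(8 - 35) - 5 ≡ 51. → (35, 51)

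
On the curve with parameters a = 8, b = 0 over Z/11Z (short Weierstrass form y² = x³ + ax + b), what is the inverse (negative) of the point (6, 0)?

(6, 0)

-(6, 0) = (6, -0 mod 11) = (6, 0).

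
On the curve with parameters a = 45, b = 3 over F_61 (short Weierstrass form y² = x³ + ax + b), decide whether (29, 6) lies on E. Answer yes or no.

no

y² = 6² ≡ 36; x³ + 45x + 3 = 25697 ≡ 16 (mod 61). 36 ≠ 16.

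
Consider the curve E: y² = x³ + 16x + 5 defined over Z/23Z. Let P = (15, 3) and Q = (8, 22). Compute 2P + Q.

(7, 0)

First 2P:
Repeated addition: build up to 2P.
2P: tangent at (15, 3): λ = (3·15² + 16)/(2·3) ≡ 1/6. 6⁻¹ ≡ 4 (mod 23), so λ ≡ 1·4 ≡ 4.
  x = λ² - 15 - 15 = 16 - 30 ≡ 9; y = λ·(15 - 9) - 3 ≡ 21. → (9, 21)
2P = (9, 21).
Finally 2P + Q:
(9, 21) + (8, 22). λ = (22 - 21)/(8 - 9) ≡ 1/22 mod 23. 22⁻¹ ≡ 22 (mod 23) since 22·22 = 484 ≡ 1, so λ ≡ 22.
  x = λ² - 9 - 8 = 484 - 17 ≡ 7; y = λ·(9 - 7) - 21 ≡ 0. → (7, 0)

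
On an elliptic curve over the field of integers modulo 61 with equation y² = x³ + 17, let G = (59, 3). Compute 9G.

(55, 44)

Double-and-add on 9 = (1001)₂. Start with G = (59, 3) for the leading 1-bit.
double: tangent at (59, 3): λ = (3·59² + 0)/(2·3) ≡ 12/6. 6⁻¹ ≡ 51 (mod 61), so λ ≡ 12·51 ≡ 2.
  x = λ² - 59 - 59 = 4 - 118 ≡ 8; y = λ·(59 - 8) - 3 ≡ 38. → (8, 38)
double: tangent at (8, 38): λ = (3·8² + 0)/(2·38) ≡ 9/15. 15⁻¹ ≡ 57 (mod 61) since 15·57 = 855 ≡ 1, so λ ≡ 9·57 ≡ 25.
  x = λ² - 8 - 8 = 625 - 16 ≡ 60; y = λ·(8 - 60) - 38 ≡ 4. → (60, 4)
double: tangent at (60, 4): λ = (3·60² + 0)/(2·4) ≡ 3/8. 8⁻¹ ≡ 23 (mod 61), so λ ≡ 3·23 ≡ 8.
  x = λ² - 60 - 60 = 64 - 120 ≡ 5; y = λ·(60 - 5) - 4 ≡ 9. → (5, 9)
add G: (5, 9) + (59, 3). λ = (3 - 9)/(59 - 5) ≡ 55/54 mod 61. 54⁻¹ ≡ 26 (mod 61), so λ ≡ 27.
  x = λ² - 5 - 59 = 729 - 64 ≡ 55; y = λ·(5 - 55) - 9 ≡ 44. → (55, 44)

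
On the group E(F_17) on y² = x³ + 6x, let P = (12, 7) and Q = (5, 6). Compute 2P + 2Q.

First 2P:
Repeated addition: build up to 2P.
2P: tangent at (12, 7): λ = (3·12² + 6)/(2·7) ≡ 13/14. 14⁻¹ ≡ 11 (mod 17) since 14·11 = 154 ≡ 1, so λ ≡ 13·11 ≡ 7.
  x = λ² - 12 - 12 = 49 - 24 ≡ 8; y = λ·(12 - 8) - 7 ≡ 4. → (8, 4)
2P = (8, 4).
Next 2Q:
Repeated addition: build up to 2Q.
2Q: tangent at (5, 6): λ = (3·5² + 6)/(2·6) ≡ 13/12. 12⁻¹ ≡ 10 (mod 17), so λ ≡ 13·10 ≡ 11.
  x = λ² - 5 - 5 = 121 - 10 ≡ 9; y = λ·(5 - 9) - 6 ≡ 1. → (9, 1)
2Q = (9, 1).
Finally 2P + 2Q:
(8, 4) + (9, 1). λ = (1 - 4)/(9 - 8) ≡ 14/1 mod 17. 1⁻¹ ≡ 1 (mod 17) since 1·1 = 1 ≡ 1, so λ ≡ 14.
  x = λ² - 8 - 9 = 196 - 17 ≡ 9; y = λ·(8 - 9) - 4 ≡ 16. → (9, 16)

(9, 16)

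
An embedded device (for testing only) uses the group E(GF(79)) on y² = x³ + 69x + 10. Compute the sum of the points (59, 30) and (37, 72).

(59, 30) + (37, 72). λ = (72 - 30)/(37 - 59) ≡ 42/57 mod 79. 57⁻¹ ≡ 61 (mod 79), so λ ≡ 34.
  x = λ² - 59 - 37 = 1156 - 96 ≡ 33; y = λ·(59 - 33) - 30 ≡ 64. → (33, 64)

(33, 64)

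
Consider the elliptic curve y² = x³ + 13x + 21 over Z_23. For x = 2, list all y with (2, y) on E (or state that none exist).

3, 20

x³ + 13x + 21 = 55 ≡ 9 (mod 23).
Square roots of 9 mod 23: 3 and 20 (since 3² = 9 ≡ 9).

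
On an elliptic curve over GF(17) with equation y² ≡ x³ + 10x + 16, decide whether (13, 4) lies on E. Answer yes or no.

y² = 4² ≡ 16; x³ + 10x + 16 = 2343 ≡ 14 (mod 17). 16 ≠ 14.

no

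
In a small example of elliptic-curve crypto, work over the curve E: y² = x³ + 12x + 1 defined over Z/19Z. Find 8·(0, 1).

Write Q = (0, 1).
Double-and-add on 8 = (1000)₂. Start with Q = (0, 1) for the leading 1-bit.
double: tangent at (0, 1): λ = (3·0² + 12)/(2·1) ≡ 12/2. 2⁻¹ ≡ 10 (mod 19), so λ ≡ 12·10 ≡ 6.
  x = λ² - 0 - 0 = 36 - 0 ≡ 17; y = λ·(0 - 17) - 1 ≡ 11. → (17, 11)
double: tangent at (17, 11): λ = (3·17² + 12)/(2·11) ≡ 5/3. 3⁻¹ ≡ 13 (mod 19), so λ ≡ 5·13 ≡ 8.
  x = λ² - 17 - 17 = 64 - 34 ≡ 11; y = λ·(17 - 11) - 11 ≡ 18. → (11, 18)
double: tangent at (11, 18): λ = (3·11² + 12)/(2·18) ≡ 14/17. 17⁻¹ ≡ 9 (mod 19), so λ ≡ 14·9 ≡ 12.
  x = λ² - 11 - 11 = 144 - 22 ≡ 8; y = λ·(11 - 8) - 18 ≡ 18. → (8, 18)

(8, 18)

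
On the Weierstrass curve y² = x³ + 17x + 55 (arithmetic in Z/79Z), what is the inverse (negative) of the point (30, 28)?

(30, 51)

-(30, 28) = (30, -28 mod 79) = (30, 51).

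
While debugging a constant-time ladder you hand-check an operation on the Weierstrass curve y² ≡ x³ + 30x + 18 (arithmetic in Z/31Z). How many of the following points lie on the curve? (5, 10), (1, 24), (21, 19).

2

(5, 10): 10² ≡ 7, rhs ≡ 14 → off.
(1, 24): 24² ≡ 18, rhs ≡ 18 → on.
(21, 19): 19² ≡ 20, rhs ≡ 20 → on.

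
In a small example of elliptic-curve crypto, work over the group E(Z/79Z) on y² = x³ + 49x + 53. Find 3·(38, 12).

(34, 38)

Write G = (38, 12).
Repeated addition: build up to 3G.
2G: tangent at (38, 12): λ = (3·38² + 49)/(2·12) ≡ 36/24. 24⁻¹ ≡ 56 (mod 79), so λ ≡ 36·56 ≡ 41.
  x = λ² - 38 - 38 = 1681 - 76 ≡ 25; y = λ·(38 - 25) - 12 ≡ 47. → (25, 47)
3G: (25, 47) + (38, 12). λ = (12 - 47)/(38 - 25) ≡ 44/13 mod 79. 13⁻¹ ≡ 73 (mod 79), so λ ≡ 52.
  x = λ² - 25 - 38 = 2704 - 63 ≡ 34; y = λ·(25 - 34) - 47 ≡ 38. → (34, 38)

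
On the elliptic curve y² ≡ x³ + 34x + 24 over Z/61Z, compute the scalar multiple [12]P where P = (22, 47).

Repeated addition: build up to 12P.
2P: tangent at (22, 47): λ = (3·22² + 34)/(2·47) ≡ 22/33. 33⁻¹ ≡ 37 (mod 61), so λ ≡ 22·37 ≡ 21.
  x = λ² - 22 - 22 = 441 - 44 ≡ 31; y = λ·(22 - 31) - 47 ≡ 8. → (31, 8)
3P: (31, 8) + (22, 47). λ = (47 - 8)/(22 - 31) ≡ 39/52 mod 61. 52⁻¹ ≡ 27 (mod 61), so λ ≡ 16.
  x = λ² - 31 - 22 = 256 - 53 ≡ 20; y = λ·(31 - 20) - 8 ≡ 46. → (20, 46)
4P: (20, 46) + (22, 47). λ = (47 - 46)/(22 - 20) ≡ 1/2 mod 61. 2⁻¹ ≡ 31 (mod 61), so λ ≡ 31.
  x = λ² - 20 - 22 = 961 - 42 ≡ 4; y = λ·(20 - 4) - 46 ≡ 23. → (4, 23)
5P: (4, 23) + (22, 47). λ = (47 - 23)/(22 - 4) ≡ 24/18 mod 61. 18⁻¹ ≡ 17 (mod 61), so λ ≡ 42.
  x = λ² - 4 - 22 = 1764 - 26 ≡ 30; y = λ·(4 - 30) - 23 ≡ 44. → (30, 44)
6P: (30, 44) + (22, 47). λ = (47 - 44)/(22 - 30) ≡ 3/53 mod 61. 53⁻¹ ≡ 38 (mod 61), so λ ≡ 53.
  x = λ² - 30 - 22 = 2809 - 52 ≡ 12; y = λ·(30 - 12) - 44 ≡ 56. → (12, 56)
7P: (12, 56) + (22, 47). λ = (47 - 56)/(22 - 12) ≡ 52/10 mod 61. 10⁻¹ ≡ 55 (mod 61), so λ ≡ 54.
  x = λ² - 12 - 22 = 2916 - 34 ≡ 15; y = λ·(12 - 15) - 56 ≡ 26. → (15, 26)
8P: (15, 26) + (22, 47). λ = (47 - 26)/(22 - 15) ≡ 21/7 mod 61. 7⁻¹ ≡ 35 (mod 61), so λ ≡ 3.
  x = λ² - 15 - 22 = 9 - 37 ≡ 33; y = λ·(15 - 33) - 26 ≡ 42. → (33, 42)
9P: (33, 42) + (22, 47). λ = (47 - 42)/(22 - 33) ≡ 5/50 mod 61. 50⁻¹ ≡ 11 (mod 61), so λ ≡ 55.
  x = λ² - 33 - 22 = 3025 - 55 ≡ 42; y = λ·(33 - 42) - 42 ≡ 12. → (42, 12)
10P: (42, 12) + (22, 47). λ = (47 - 12)/(22 - 42) ≡ 35/41 mod 61. 41⁻¹ ≡ 3 (mod 61) since 41·3 = 123 ≡ 1, so λ ≡ 44.
  x = λ² - 42 - 22 = 1936 - 64 ≡ 42; y = λ·(42 - 42) - 12 ≡ 49. → (42, 49)
11P: (42, 49) + (22, 47). λ = (47 - 49)/(22 - 42) ≡ 59/41 mod 61. 41⁻¹ ≡ 3 (mod 61), so λ ≡ 55.
  x = λ² - 42 - 22 = 3025 - 64 ≡ 33; y = λ·(42 - 33) - 49 ≡ 19. → (33, 19)
12P: (33, 19) + (22, 47). λ = (47 - 19)/(22 - 33) ≡ 28/50 mod 61. 50⁻¹ ≡ 11 (mod 61) since 50·11 = 550 ≡ 1, so λ ≡ 3.
  x = λ² - 33 - 22 = 9 - 55 ≡ 15; y = λ·(33 - 15) - 19 ≡ 35. → (15, 35)

(15, 35)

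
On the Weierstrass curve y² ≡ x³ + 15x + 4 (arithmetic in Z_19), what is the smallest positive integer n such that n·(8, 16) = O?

8

2P: tangent at (8, 16): λ = (3·8² + 15)/(2·16) ≡ 17/13. 13⁻¹ ≡ 3 (mod 19) since 13·3 = 39 ≡ 1, so λ ≡ 17·3 ≡ 13.
  x = λ² - 8 - 8 = 169 - 16 ≡ 1; y = λ·(8 - 1) - 16 ≡ 18. → (1, 18)
3P: (1, 18) + (8, 16). λ = (16 - 18)/(8 - 1) ≡ 17/7 mod 19. 7⁻¹ ≡ 11 (mod 19) since 7·11 = 77 ≡ 1, so λ ≡ 16.
  x = λ² - 1 - 8 = 256 - 9 ≡ 0; y = λ·(1 - 0) - 18 ≡ 17. → (0, 17)
4P: (0, 17) + (8, 16). λ = (16 - 17)/(8 - 0) ≡ 18/8 mod 19. 8⁻¹ ≡ 12 (mod 19), so λ ≡ 7.
  x = λ² - 0 - 8 = 49 - 8 ≡ 3; y = λ·(0 - 3) - 17 ≡ 0. → (3, 0)
5P: (3, 0) + (8, 16). λ = (16 - 0)/(8 - 3) ≡ 16/5 mod 19. 5⁻¹ ≡ 4 (mod 19) since 5·4 = 20 ≡ 1, so λ ≡ 7.
  x = λ² - 3 - 8 = 49 - 11 ≡ 0; y = λ·(3 - 0) - 0 ≡ 2. → (0, 2)
6P: (0, 2) + (8, 16). λ = (16 - 2)/(8 - 0) ≡ 14/8 mod 19. 8⁻¹ ≡ 12 (mod 19) since 8·12 = 96 ≡ 1, so λ ≡ 16.
  x = λ² - 0 - 8 = 256 - 8 ≡ 1; y = λ·(0 - 1) - 2 ≡ 1. → (1, 1)
7P: (1, 1) + (8, 16). λ = (16 - 1)/(8 - 1) ≡ 15/7 mod 19. 7⁻¹ ≡ 11 (mod 19) since 7·11 = 77 ≡ 1, so λ ≡ 13.
  x = λ² - 1 - 8 = 169 - 9 ≡ 8; y = λ·(1 - 8) - 1 ≡ 3. → (8, 3)
8P: (8, 3) + (8, 16): same x and y₁ ≡ -y₂, so the sum is O.
8P = O, so the order is 8.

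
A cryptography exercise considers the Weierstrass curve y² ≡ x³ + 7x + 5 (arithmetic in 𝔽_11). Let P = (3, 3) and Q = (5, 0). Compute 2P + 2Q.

First 2P:
Repeated addition: build up to 2P.
2P: tangent at (3, 3): λ = (3·3² + 7)/(2·3) ≡ 1/6. 6⁻¹ ≡ 2 (mod 11), so λ ≡ 1·2 ≡ 2.
  x = λ² - 3 - 3 = 4 - 6 ≡ 9; y = λ·(3 - 9) - 3 ≡ 7. → (9, 7)
2P = (9, 7).
Next 2Q:
Repeated addition: build up to 2Q.
2Q: (5, 0) + (5, 0): same x and y₁ ≡ -y₂, so the sum is 𝒪.
2Q = 𝒪.
Finally 2P + 2Q:
(9, 7) + 𝒪 = (9, 7) (identity).

(9, 7)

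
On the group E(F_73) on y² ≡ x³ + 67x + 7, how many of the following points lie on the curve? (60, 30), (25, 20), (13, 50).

(60, 30): 30² ≡ 24, rhs ≡ 5 → off.
(25, 20): 20² ≡ 35, rhs ≡ 6 → off.
(13, 50): 50² ≡ 18, rhs ≡ 9 → off.

0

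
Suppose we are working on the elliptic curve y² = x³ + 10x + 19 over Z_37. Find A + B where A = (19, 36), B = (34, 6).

(19, 36) + (34, 6). λ = (6 - 36)/(34 - 19) ≡ 7/15 mod 37. 15⁻¹ ≡ 5 (mod 37), so λ ≡ 35.
  x = λ² - 19 - 34 = 1225 - 53 ≡ 25; y = λ·(19 - 25) - 36 ≡ 13. → (25, 13)

(25, 13)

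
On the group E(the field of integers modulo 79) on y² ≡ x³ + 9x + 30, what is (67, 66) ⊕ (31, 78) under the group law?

(25, 78)

(67, 66) + (31, 78). λ = (78 - 66)/(31 - 67) ≡ 12/43 mod 79. 43⁻¹ ≡ 68 (mod 79), so λ ≡ 26.
  x = λ² - 67 - 31 = 676 - 98 ≡ 25; y = λ·(67 - 25) - 66 ≡ 78. → (25, 78)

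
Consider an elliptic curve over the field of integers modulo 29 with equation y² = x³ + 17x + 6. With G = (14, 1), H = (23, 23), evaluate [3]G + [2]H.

First 3G:
Repeated addition: build up to 3G.
2G: tangent at (14, 1): λ = (3·14² + 17)/(2·1) ≡ 25/2. 2⁻¹ ≡ 15 (mod 29), so λ ≡ 25·15 ≡ 27.
  x = λ² - 14 - 14 = 729 - 28 ≡ 5; y = λ·(14 - 5) - 1 ≡ 10. → (5, 10)
3G: (5, 10) + (14, 1). λ = (1 - 10)/(14 - 5) ≡ 20/9 mod 29. 9⁻¹ ≡ 13 (mod 29), so λ ≡ 28.
  x = λ² - 5 - 14 = 784 - 19 ≡ 11; y = λ·(5 - 11) - 10 ≡ 25. → (11, 25)
3G = (11, 25).
Next 2H:
Repeated addition: build up to 2H.
2H: tangent at (23, 23): λ = (3·23² + 17)/(2·23) ≡ 9/17. 17⁻¹ ≡ 12 (mod 29), so λ ≡ 9·12 ≡ 21.
  x = λ² - 23 - 23 = 441 - 46 ≡ 18; y = λ·(23 - 18) - 23 ≡ 24. → (18, 24)
2H = (18, 24).
Finally 3G + 2H:
(11, 25) + (18, 24). λ = (24 - 25)/(18 - 11) ≡ 28/7 mod 29. 7⁻¹ ≡ 25 (mod 29) since 7·25 = 175 ≡ 1, so λ ≡ 4.
  x = λ² - 11 - 18 = 16 - 29 ≡ 16; y = λ·(11 - 16) - 25 ≡ 13. → (16, 13)

(16, 13)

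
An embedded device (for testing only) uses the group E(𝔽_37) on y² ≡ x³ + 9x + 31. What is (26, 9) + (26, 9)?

(1, 2)

tangent at (26, 9): λ = (3·26² + 9)/(2·9) ≡ 2/18. 18⁻¹ ≡ 35 (mod 37) since 18·35 = 630 ≡ 1, so λ ≡ 2·35 ≡ 33.
  x = λ² - 26 - 26 = 1089 - 52 ≡ 1; y = λ·(26 - 1) - 9 ≡ 2. → (1, 2)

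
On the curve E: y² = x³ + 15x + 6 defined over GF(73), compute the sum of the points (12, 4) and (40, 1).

(12, 4) + (40, 1). λ = (1 - 4)/(40 - 12) ≡ 70/28 mod 73. 28⁻¹ ≡ 60 (mod 73), so λ ≡ 39.
  x = λ² - 12 - 40 = 1521 - 52 ≡ 9; y = λ·(12 - 9) - 4 ≡ 40. → (9, 40)

(9, 40)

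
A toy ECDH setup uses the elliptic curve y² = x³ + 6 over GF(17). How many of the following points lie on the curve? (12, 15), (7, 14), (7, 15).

1

(12, 15): 15² ≡ 4, rhs ≡ 0 → off.
(7, 14): 14² ≡ 9, rhs ≡ 9 → on.
(7, 15): 15² ≡ 4, rhs ≡ 9 → off.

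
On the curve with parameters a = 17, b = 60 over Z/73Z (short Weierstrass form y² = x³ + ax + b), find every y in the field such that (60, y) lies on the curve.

x³ + 17x + 60 = 217080 ≡ 51 (mod 73).
51 is a non-residue mod 73; no y exists.

none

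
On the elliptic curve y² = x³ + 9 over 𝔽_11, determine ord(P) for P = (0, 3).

2P: tangent at (0, 3): λ = (3·0² + 0)/(2·3) ≡ 0/6. 6⁻¹ ≡ 2 (mod 11) since 6·2 = 12 ≡ 1, so λ ≡ 0·2 ≡ 0.
  x = λ² - 0 - 0 = 0 - 0 ≡ 0; y = λ·(0 - 0) - 3 ≡ 8. → (0, 8)
3P: (0, 8) + (0, 3): same x and y₁ ≡ -y₂, so the sum is O.
3P = O, so the order is 3.

3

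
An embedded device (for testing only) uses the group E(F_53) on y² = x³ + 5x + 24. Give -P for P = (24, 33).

-(24, 33) = (24, -33 mod 53) = (24, 20).

(24, 20)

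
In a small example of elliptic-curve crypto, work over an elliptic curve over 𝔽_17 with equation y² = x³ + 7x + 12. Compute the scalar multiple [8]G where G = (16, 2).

Repeated addition: build up to 8G.
2G: tangent at (16, 2): λ = (3·16² + 7)/(2·2) ≡ 10/4. 4⁻¹ ≡ 13 (mod 17), so λ ≡ 10·13 ≡ 11.
  x = λ² - 16 - 16 = 121 - 32 ≡ 4; y = λ·(16 - 4) - 2 ≡ 11. → (4, 11)
3G: (4, 11) + (16, 2). λ = (2 - 11)/(16 - 4) ≡ 8/12 mod 17. 12⁻¹ ≡ 10 (mod 17) since 12·10 = 120 ≡ 1, so λ ≡ 12.
  x = λ² - 4 - 16 = 144 - 20 ≡ 5; y = λ·(4 - 5) - 11 ≡ 11. → (5, 11)
4G: (5, 11) + (16, 2). λ = (2 - 11)/(16 - 5) ≡ 8/11 mod 17. 11⁻¹ ≡ 14 (mod 17), so λ ≡ 10.
  x = λ² - 5 - 16 = 100 - 21 ≡ 11; y = λ·(5 - 11) - 11 ≡ 14. → (11, 14)
5G: (11, 14) + (16, 2). λ = (2 - 14)/(16 - 11) ≡ 5/5 mod 17. 5⁻¹ ≡ 7 (mod 17) since 5·7 = 35 ≡ 1, so λ ≡ 1.
  x = λ² - 11 - 16 = 1 - 27 ≡ 8; y = λ·(11 - 8) - 14 ≡ 6. → (8, 6)
6G: (8, 6) + (16, 2). λ = (2 - 6)/(16 - 8) ≡ 13/8 mod 17. 8⁻¹ ≡ 15 (mod 17), so λ ≡ 8.
  x = λ² - 8 - 16 = 64 - 24 ≡ 6; y = λ·(8 - 6) - 6 ≡ 10. → (6, 10)
7G: (6, 10) + (16, 2). λ = (2 - 10)/(16 - 6) ≡ 9/10 mod 17. 10⁻¹ ≡ 12 (mod 17), so λ ≡ 6.
  x = λ² - 6 - 16 = 36 - 22 ≡ 14; y = λ·(6 - 14) - 10 ≡ 10. → (14, 10)
8G: (14, 10) + (16, 2). λ = (2 - 10)/(16 - 14) ≡ 9/2 mod 17. 2⁻¹ ≡ 9 (mod 17), so λ ≡ 13.
  x = λ² - 14 - 16 = 169 - 30 ≡ 3; y = λ·(14 - 3) - 10 ≡ 14. → (3, 14)

(3, 14)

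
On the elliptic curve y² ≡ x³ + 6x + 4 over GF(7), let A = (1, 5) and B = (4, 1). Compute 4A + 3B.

First 4A:
Double-and-add on 4 = (100)₂. Start with A = (1, 5) for the leading 1-bit.
double: tangent at (1, 5): λ = (3·1² + 6)/(2·5) ≡ 2/3. 3⁻¹ ≡ 5 (mod 7) since 3·5 = 15 ≡ 1, so λ ≡ 2·5 ≡ 3.
  x = λ² - 1 - 1 = 9 - 2 ≡ 0; y = λ·(1 - 0) - 5 ≡ 5. → (0, 5)
double: tangent at (0, 5): λ = (3·0² + 6)/(2·5) ≡ 6/3. 3⁻¹ ≡ 5 (mod 7), so λ ≡ 6·5 ≡ 2.
  x = λ² - 0 - 0 = 4 - 0 ≡ 4; y = λ·(0 - 4) - 5 ≡ 1. → (4, 1)
4A = (4, 1).
Next 3B:
Repeated addition: build up to 3B.
2B: tangent at (4, 1): λ = (3·4² + 6)/(2·1) ≡ 5/2. 2⁻¹ ≡ 4 (mod 7) since 2·4 = 8 ≡ 1, so λ ≡ 5·4 ≡ 6.
  x = λ² - 4 - 4 = 36 - 8 ≡ 0; y = λ·(4 - 0) - 1 ≡ 2. → (0, 2)
3B: (0, 2) + (4, 1). λ = (1 - 2)/(4 - 0) ≡ 6/4 mod 7. 4⁻¹ ≡ 2 (mod 7), so λ ≡ 5.
  x = λ² - 0 - 4 = 25 - 4 ≡ 0; y = λ·(0 - 0) - 2 ≡ 5. → (0, 5)
3B = (0, 5).
Finally 4A + 3B:
(4, 1) + (0, 5). λ = (5 - 1)/(0 - 4) ≡ 4/3 mod 7. 3⁻¹ ≡ 5 (mod 7) since 3·5 = 15 ≡ 1, so λ ≡ 6.
  x = λ² - 4 - 0 = 36 - 4 ≡ 4; y = λ·(4 - 4) - 1 ≡ 6. → (4, 6)

(4, 6)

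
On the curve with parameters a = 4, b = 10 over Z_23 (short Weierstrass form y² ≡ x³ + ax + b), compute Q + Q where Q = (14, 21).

(3, 7)

tangent at (14, 21): λ = (3·14² + 4)/(2·21) ≡ 17/19. 19⁻¹ ≡ 17 (mod 23) since 19·17 = 323 ≡ 1, so λ ≡ 17·17 ≡ 13.
  x = λ² - 14 - 14 = 169 - 28 ≡ 3; y = λ·(14 - 3) - 21 ≡ 7. → (3, 7)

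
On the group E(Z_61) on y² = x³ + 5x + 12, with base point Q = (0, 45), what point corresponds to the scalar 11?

(22, 20)

Repeated addition: build up to 11Q.
2Q: tangent at (0, 45): λ = (3·0² + 5)/(2·45) ≡ 5/29. 29⁻¹ ≡ 40 (mod 61) since 29·40 = 1160 ≡ 1, so λ ≡ 5·40 ≡ 17.
  x = λ² - 0 - 0 = 289 - 0 ≡ 45; y = λ·(0 - 45) - 45 ≡ 44. → (45, 44)
3Q: (45, 44) + (0, 45). λ = (45 - 44)/(0 - 45) ≡ 1/16 mod 61. 16⁻¹ ≡ 42 (mod 61) since 16·42 = 672 ≡ 1, so λ ≡ 42.
  x = λ² - 45 - 0 = 1764 - 45 ≡ 11; y = λ·(45 - 11) - 44 ≡ 42. → (11, 42)
4Q: (11, 42) + (0, 45). λ = (45 - 42)/(0 - 11) ≡ 3/50 mod 61. 50⁻¹ ≡ 11 (mod 61), so λ ≡ 33.
  x = λ² - 11 - 0 = 1089 - 11 ≡ 41; y = λ·(11 - 41) - 42 ≡ 5. → (41, 5)
5Q: (41, 5) + (0, 45). λ = (45 - 5)/(0 - 41) ≡ 40/20 mod 61. 20⁻¹ ≡ 58 (mod 61), so λ ≡ 2.
  x = λ² - 41 - 0 = 4 - 41 ≡ 24; y = λ·(41 - 24) - 5 ≡ 29. → (24, 29)
6Q: (24, 29) + (0, 45). λ = (45 - 29)/(0 - 24) ≡ 16/37 mod 61. 37⁻¹ ≡ 33 (mod 61) since 37·33 = 1221 ≡ 1, so λ ≡ 40.
  x = λ² - 24 - 0 = 1600 - 24 ≡ 51; y = λ·(24 - 51) - 29 ≡ 50. → (51, 50)
7Q: (51, 50) + (0, 45). λ = (45 - 50)/(0 - 51) ≡ 56/10 mod 61. 10⁻¹ ≡ 55 (mod 61), so λ ≡ 30.
  x = λ² - 51 - 0 = 900 - 51 ≡ 56; y = λ·(51 - 56) - 50 ≡ 44. → (56, 44)
8Q: (56, 44) + (0, 45). λ = (45 - 44)/(0 - 56) ≡ 1/5 mod 61. 5⁻¹ ≡ 49 (mod 61), so λ ≡ 49.
  x = λ² - 56 - 0 = 2401 - 56 ≡ 27; y = λ·(56 - 27) - 44 ≡ 35. → (27, 35)
9Q: (27, 35) + (0, 45). λ = (45 - 35)/(0 - 27) ≡ 10/34 mod 61. 34⁻¹ ≡ 9 (mod 61), so λ ≡ 29.
  x = λ² - 27 - 0 = 841 - 27 ≡ 21; y = λ·(27 - 21) - 35 ≡ 17. → (21, 17)
10Q: (21, 17) + (0, 45). λ = (45 - 17)/(0 - 21) ≡ 28/40 mod 61. 40⁻¹ ≡ 29 (mod 61), so λ ≡ 19.
  x = λ² - 21 - 0 = 361 - 21 ≡ 35; y = λ·(21 - 35) - 17 ≡ 22. → (35, 22)
11Q: (35, 22) + (0, 45). λ = (45 - 22)/(0 - 35) ≡ 23/26 mod 61. 26⁻¹ ≡ 54 (mod 61), so λ ≡ 22.
  x = λ² - 35 - 0 = 484 - 35 ≡ 22; y = λ·(35 - 22) - 22 ≡ 20. → (22, 20)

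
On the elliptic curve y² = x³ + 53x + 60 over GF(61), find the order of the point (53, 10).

12

2P: tangent at (53, 10): λ = (3·53² + 53)/(2·10) ≡ 1/20. 20⁻¹ ≡ 58 (mod 61) since 20·58 = 1160 ≡ 1, so λ ≡ 1·58 ≡ 58.
  x = λ² - 53 - 53 = 3364 - 106 ≡ 25; y = λ·(53 - 25) - 10 ≡ 28. → (25, 28)
3P: (25, 28) + (53, 10). λ = (10 - 28)/(53 - 25) ≡ 43/28 mod 61. 28⁻¹ ≡ 24 (mod 61) since 28·24 = 672 ≡ 1, so λ ≡ 56.
  x = λ² - 25 - 53 = 3136 - 78 ≡ 8; y = λ·(25 - 8) - 28 ≡ 9. → (8, 9)
4P: (8, 9) + (53, 10). λ = (10 - 9)/(53 - 8) ≡ 1/45 mod 61. 45⁻¹ ≡ 19 (mod 61) since 45·19 = 855 ≡ 1, so λ ≡ 19.
  x = λ² - 8 - 53 = 361 - 61 ≡ 56; y = λ·(8 - 56) - 9 ≡ 55. → (56, 55)
5P: (56, 55) + (53, 10). λ = (10 - 55)/(53 - 56) ≡ 16/58 mod 61. 58⁻¹ ≡ 20 (mod 61), so λ ≡ 15.
  x = λ² - 56 - 53 = 225 - 109 ≡ 55; y = λ·(56 - 55) - 55 ≡ 21. → (55, 21)
6P: (55, 21) + (53, 10). λ = (10 - 21)/(53 - 55) ≡ 50/59 mod 61. 59⁻¹ ≡ 30 (mod 61), so λ ≡ 36.
  x = λ² - 55 - 53 = 1296 - 108 ≡ 29; y = λ·(55 - 29) - 21 ≡ 0. → (29, 0)
7P: (29, 0) + (53, 10). λ = (10 - 0)/(53 - 29) ≡ 10/24 mod 61. 24⁻¹ ≡ 28 (mod 61), so λ ≡ 36.
  x = λ² - 29 - 53 = 1296 - 82 ≡ 55; y = λ·(29 - 55) - 0 ≡ 40. → (55, 40)
8P: (55, 40) + (53, 10). λ = (10 - 40)/(53 - 55) ≡ 31/59 mod 61. 59⁻¹ ≡ 30 (mod 61) since 59·30 = 1770 ≡ 1, so λ ≡ 15.
  x = λ² - 55 - 53 = 225 - 108 ≡ 56; y = λ·(55 - 56) - 40 ≡ 6. → (56, 6)
9P: (56, 6) + (53, 10). λ = (10 - 6)/(53 - 56) ≡ 4/58 mod 61. 58⁻¹ ≡ 20 (mod 61) since 58·20 = 1160 ≡ 1, so λ ≡ 19.
  x = λ² - 56 - 53 = 361 - 109 ≡ 8; y = λ·(56 - 8) - 6 ≡ 52. → (8, 52)
10P: (8, 52) + (53, 10). λ = (10 - 52)/(53 - 8) ≡ 19/45 mod 61. 45⁻¹ ≡ 19 (mod 61), so λ ≡ 56.
  x = λ² - 8 - 53 = 3136 - 61 ≡ 25; y = λ·(8 - 25) - 52 ≡ 33. → (25, 33)
11P: (25, 33) + (53, 10). λ = (10 - 33)/(53 - 25) ≡ 38/28 mod 61. 28⁻¹ ≡ 24 (mod 61), so λ ≡ 58.
  x = λ² - 25 - 53 = 3364 - 78 ≡ 53; y = λ·(25 - 53) - 33 ≡ 51. → (53, 51)
12P: (53, 51) + (53, 10): same x and y₁ ≡ -y₂, so the sum is ∞.
12P = ∞, so the order is 12.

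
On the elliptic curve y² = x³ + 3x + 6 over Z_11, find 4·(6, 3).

(8, 5)

Write G = (6, 3).
Double-and-add on 4 = (100)₂. Start with G = (6, 3) for the leading 1-bit.
double: tangent at (6, 3): λ = (3·6² + 3)/(2·3) ≡ 1/6. 6⁻¹ ≡ 2 (mod 11) since 6·2 = 12 ≡ 1, so λ ≡ 1·2 ≡ 2.
  x = λ² - 6 - 6 = 4 - 12 ≡ 3; y = λ·(6 - 3) - 3 ≡ 3. → (3, 3)
double: tangent at (3, 3): λ = (3·3² + 3)/(2·3) ≡ 8/6. 6⁻¹ ≡ 2 (mod 11), so λ ≡ 8·2 ≡ 5.
  x = λ² - 3 - 3 = 25 - 6 ≡ 8; y = λ·(3 - 8) - 3 ≡ 5. → (8, 5)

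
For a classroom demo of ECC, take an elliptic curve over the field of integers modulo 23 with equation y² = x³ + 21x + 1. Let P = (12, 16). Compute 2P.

(5, 22)

tangent at (12, 16): λ = (3·12² + 21)/(2·16) ≡ 16/9. 9⁻¹ ≡ 18 (mod 23), so λ ≡ 16·18 ≡ 12.
  x = λ² - 12 - 12 = 144 - 24 ≡ 5; y = λ·(12 - 5) - 16 ≡ 22. → (5, 22)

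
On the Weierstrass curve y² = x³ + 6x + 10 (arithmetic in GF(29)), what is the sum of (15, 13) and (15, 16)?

The two points share x = 15 and their y-coordinates satisfy 13 + 16 ≡ 0 (mod 29), so they are inverses. Their sum is the point at infinity.

O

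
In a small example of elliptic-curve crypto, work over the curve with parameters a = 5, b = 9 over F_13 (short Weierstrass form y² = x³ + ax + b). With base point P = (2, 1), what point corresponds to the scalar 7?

Double-and-add on 7 = (111)₂. Start with P = (2, 1) for the leading 1-bit.
double: tangent at (2, 1): λ = (3·2² + 5)/(2·1) ≡ 4/2. 2⁻¹ ≡ 7 (mod 13) since 2·7 = 14 ≡ 1, so λ ≡ 4·7 ≡ 2.
  x = λ² - 2 - 2 = 4 - 4 ≡ 0; y = λ·(2 - 0) - 1 ≡ 3. → (0, 3)
add P: (0, 3) + (2, 1). λ = (1 - 3)/(2 - 0) ≡ 11/2 mod 13. 2⁻¹ ≡ 7 (mod 13), so λ ≡ 12.
  x = λ² - 0 - 2 = 144 - 2 ≡ 12; y = λ·(0 - 12) - 3 ≡ 9. → (12, 9)
double: tangent at (12, 9): λ = (3·12² + 5)/(2·9) ≡ 8/5. 5⁻¹ ≡ 8 (mod 13), so λ ≡ 8·8 ≡ 12.
  x = λ² - 12 - 12 = 144 - 24 ≡ 3; y = λ·(12 - 3) - 9 ≡ 8. → (3, 8)
add P: (3, 8) + (2, 1). λ = (1 - 8)/(2 - 3) ≡ 6/12 mod 13. 12⁻¹ ≡ 12 (mod 13), so λ ≡ 7.
  x = λ² - 3 - 2 = 49 - 5 ≡ 5; y = λ·(3 - 5) - 8 ≡ 4. → (5, 4)

(5, 4)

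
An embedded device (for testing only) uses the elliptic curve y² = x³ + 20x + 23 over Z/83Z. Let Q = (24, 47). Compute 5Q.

(45, 82)

Double-and-add on 5 = (101)₂. Start with Q = (24, 47) for the leading 1-bit.
double: tangent at (24, 47): λ = (3·24² + 20)/(2·47) ≡ 5/11. 11⁻¹ ≡ 68 (mod 83) since 11·68 = 748 ≡ 1, so λ ≡ 5·68 ≡ 8.
  x = λ² - 24 - 24 = 64 - 48 ≡ 16; y = λ·(24 - 16) - 47 ≡ 17. → (16, 17)
double: tangent at (16, 17): λ = (3·16² + 20)/(2·17) ≡ 41/34. 34⁻¹ ≡ 22 (mod 83) since 34·22 = 748 ≡ 1, so λ ≡ 41·22 ≡ 72.
  x = λ² - 16 - 16 = 5184 - 32 ≡ 6; y = λ·(16 - 6) - 17 ≡ 39. → (6, 39)
add Q: (6, 39) + (24, 47). λ = (47 - 39)/(24 - 6) ≡ 8/18 mod 83. 18⁻¹ ≡ 60 (mod 83) since 18·60 = 1080 ≡ 1, so λ ≡ 65.
  x = λ² - 6 - 24 = 4225 - 30 ≡ 45; y = λ·(6 - 45) - 39 ≡ 82. → (45, 82)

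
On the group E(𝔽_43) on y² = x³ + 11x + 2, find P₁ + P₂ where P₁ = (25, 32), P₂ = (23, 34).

(25, 32) + (23, 34). λ = (34 - 32)/(23 - 25) ≡ 2/41 mod 43. 41⁻¹ ≡ 21 (mod 43) since 41·21 = 861 ≡ 1, so λ ≡ 42.
  x = λ² - 25 - 23 = 1764 - 48 ≡ 39; y = λ·(25 - 39) - 32 ≡ 25. → (39, 25)

(39, 25)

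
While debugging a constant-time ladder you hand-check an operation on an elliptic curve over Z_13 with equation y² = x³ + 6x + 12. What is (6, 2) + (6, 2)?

tangent at (6, 2): λ = (3·6² + 6)/(2·2) ≡ 10/4. 4⁻¹ ≡ 10 (mod 13), so λ ≡ 10·10 ≡ 9.
  x = λ² - 6 - 6 = 81 - 12 ≡ 4; y = λ·(6 - 4) - 2 ≡ 3. → (4, 3)

(4, 3)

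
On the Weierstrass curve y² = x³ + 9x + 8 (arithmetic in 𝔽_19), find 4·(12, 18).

Write Q = (12, 18).
Double-and-add on 4 = (100)₂. Start with Q = (12, 18) for the leading 1-bit.
double: tangent at (12, 18): λ = (3·12² + 9)/(2·18) ≡ 4/17. 17⁻¹ ≡ 9 (mod 19), so λ ≡ 4·9 ≡ 17.
  x = λ² - 12 - 12 = 289 - 24 ≡ 18; y = λ·(12 - 18) - 18 ≡ 13. → (18, 13)
double: tangent at (18, 13): λ = (3·18² + 9)/(2·13) ≡ 12/7. 7⁻¹ ≡ 11 (mod 19), so λ ≡ 12·11 ≡ 18.
  x = λ² - 18 - 18 = 324 - 36 ≡ 3; y = λ·(18 - 3) - 13 ≡ 10. → (3, 10)

(3, 10)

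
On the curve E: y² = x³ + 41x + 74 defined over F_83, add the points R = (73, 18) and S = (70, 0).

(73, 18) + (70, 0). λ = (0 - 18)/(70 - 73) ≡ 65/80 mod 83. 80⁻¹ ≡ 55 (mod 83) since 80·55 = 4400 ≡ 1, so λ ≡ 6.
  x = λ² - 73 - 70 = 36 - 143 ≡ 59; y = λ·(73 - 59) - 18 ≡ 66. → (59, 66)

(59, 66)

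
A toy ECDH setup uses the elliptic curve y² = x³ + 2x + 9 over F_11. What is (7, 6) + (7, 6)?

(0, 3)

tangent at (7, 6): λ = (3·7² + 2)/(2·6) ≡ 6/1. 1⁻¹ ≡ 1 (mod 11), so λ ≡ 6·1 ≡ 6.
  x = λ² - 7 - 7 = 36 - 14 ≡ 0; y = λ·(7 - 0) - 6 ≡ 3. → (0, 3)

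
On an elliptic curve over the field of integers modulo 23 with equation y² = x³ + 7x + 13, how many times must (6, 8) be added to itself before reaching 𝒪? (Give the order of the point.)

2P: tangent at (6, 8): λ = (3·6² + 7)/(2·8) ≡ 0/16. 16⁻¹ ≡ 13 (mod 23) since 16·13 = 208 ≡ 1, so λ ≡ 0·13 ≡ 0.
  x = λ² - 6 - 6 = 0 - 12 ≡ 11; y = λ·(6 - 11) - 8 ≡ 15. → (11, 15)
3P: (11, 15) + (6, 8). λ = (8 - 15)/(6 - 11) ≡ 16/18 mod 23. 18⁻¹ ≡ 9 (mod 23), so λ ≡ 6.
  x = λ² - 11 - 6 = 36 - 17 ≡ 19; y = λ·(11 - 19) - 15 ≡ 6. → (19, 6)
4P: (19, 6) + (6, 8). λ = (8 - 6)/(6 - 19) ≡ 2/10 mod 23. 10⁻¹ ≡ 7 (mod 23) since 10·7 = 70 ≡ 1, so λ ≡ 14.
  x = λ² - 19 - 6 = 196 - 25 ≡ 10; y = λ·(19 - 10) - 6 ≡ 5. → (10, 5)
5P: (10, 5) + (6, 8). λ = (8 - 5)/(6 - 10) ≡ 3/19 mod 23. 19⁻¹ ≡ 17 (mod 23) since 19·17 = 323 ≡ 1, so λ ≡ 5.
  x = λ² - 10 - 6 = 25 - 16 ≡ 9; y = λ·(10 - 9) - 5 ≡ 0. → (9, 0)
6P: (9, 0) + (6, 8). λ = (8 - 0)/(6 - 9) ≡ 8/20 mod 23. 20⁻¹ ≡ 15 (mod 23) since 20·15 = 300 ≡ 1, so λ ≡ 5.
  x = λ² - 9 - 6 = 25 - 15 ≡ 10; y = λ·(9 - 10) - 0 ≡ 18. → (10, 18)
7P: (10, 18) + (6, 8). λ = (8 - 18)/(6 - 10) ≡ 13/19 mod 23. 19⁻¹ ≡ 17 (mod 23) since 19·17 = 323 ≡ 1, so λ ≡ 14.
  x = λ² - 10 - 6 = 196 - 16 ≡ 19; y = λ·(10 - 19) - 18 ≡ 17. → (19, 17)
8P: (19, 17) + (6, 8). λ = (8 - 17)/(6 - 19) ≡ 14/10 mod 23. 10⁻¹ ≡ 7 (mod 23) since 10·7 = 70 ≡ 1, so λ ≡ 6.
  x = λ² - 19 - 6 = 36 - 25 ≡ 11; y = λ·(19 - 11) - 17 ≡ 8. → (11, 8)
9P: (11, 8) + (6, 8). λ = (8 - 8)/(6 - 11) ≡ 0/18 mod 23. 18⁻¹ ≡ 9 (mod 23), so λ ≡ 0.
  x = λ² - 11 - 6 = 0 - 17 ≡ 6; y = λ·(11 - 6) - 8 ≡ 15. → (6, 15)
10P: (6, 15) + (6, 8): same x and y₁ ≡ -y₂, so the sum is 𝒪.
10P = 𝒪, so the order is 10.

10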